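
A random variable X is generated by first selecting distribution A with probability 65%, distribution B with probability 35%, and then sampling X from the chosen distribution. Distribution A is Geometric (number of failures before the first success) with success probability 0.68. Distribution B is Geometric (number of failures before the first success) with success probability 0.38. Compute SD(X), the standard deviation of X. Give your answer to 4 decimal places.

Per component, A: μ=0.470588, E[X²]=0.913495; B: μ=1.63158, E[X²]=6.95568.
E[X] = 0.65·0.470588 + 0.35·1.63158 = 0.876935.
E[X²] = 0.65·0.913495 + 0.35·6.95568 = 3.02826.
Var(X) = E[X²] − (E[X])² = 3.02826 − 0.769015 = 2.25924.
SD(X) = √2.25924 = 1.50308.

1.5031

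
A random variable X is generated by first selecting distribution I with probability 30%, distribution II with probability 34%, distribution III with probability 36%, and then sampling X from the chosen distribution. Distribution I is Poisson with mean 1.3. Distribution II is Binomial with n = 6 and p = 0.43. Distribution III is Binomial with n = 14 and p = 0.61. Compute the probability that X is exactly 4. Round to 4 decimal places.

0.0704

Conditional on each component, P(X = 4): I: 0.0324324; II: 0.166615; III: 0.0112823.
By total probability, P(X = 4) = 0.3·0.0324324 + 0.34·0.166615 + 0.36·0.0112823 = 0.0704406.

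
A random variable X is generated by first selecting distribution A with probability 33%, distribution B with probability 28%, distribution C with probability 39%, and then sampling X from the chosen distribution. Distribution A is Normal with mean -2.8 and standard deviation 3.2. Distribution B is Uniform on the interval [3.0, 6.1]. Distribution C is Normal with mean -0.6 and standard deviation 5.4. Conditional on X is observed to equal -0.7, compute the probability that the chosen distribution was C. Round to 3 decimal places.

0.465

Likelihoods f(-0.7 | ·): A: 0.100518; B: 0; C: 0.0738655.
Posterior ∝ prior × likelihood. Numerator for C: 0.39·0.0738655 = 0.0288076.
Normalizing constant: 0.33·0.100518 + 0.28·0 + 0.39·0.0738655 = 0.0619784.
P(C | observation) = 0.0288076 / 0.0619784 = 0.4648.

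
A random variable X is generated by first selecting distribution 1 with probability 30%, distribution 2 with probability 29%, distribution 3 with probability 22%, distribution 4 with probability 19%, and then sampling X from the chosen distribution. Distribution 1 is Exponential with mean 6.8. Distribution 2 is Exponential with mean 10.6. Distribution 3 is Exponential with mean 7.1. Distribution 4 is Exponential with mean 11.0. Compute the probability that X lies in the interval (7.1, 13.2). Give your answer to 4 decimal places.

Conditional on each component, P(7.1 < X < 13.2): 1: 0.208467; 2: 0.223946; 3: 0.212075; 4: 0.22323.
By total probability, P(7.1 < X < 13.2) = 0.3·0.208467 + 0.29·0.223946 + 0.22·0.212075 + 0.19·0.22323 = 0.216555.

0.2166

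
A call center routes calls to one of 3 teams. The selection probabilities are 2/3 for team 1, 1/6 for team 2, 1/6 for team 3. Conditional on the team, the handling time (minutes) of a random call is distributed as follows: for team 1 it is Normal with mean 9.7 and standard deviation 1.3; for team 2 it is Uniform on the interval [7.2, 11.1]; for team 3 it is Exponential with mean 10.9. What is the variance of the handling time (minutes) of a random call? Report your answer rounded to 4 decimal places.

Per component, 1: μ=9.7, E[X²]=95.78; 2: μ=9.15, E[X²]=84.99; 3: μ=10.9, E[X²]=237.62.
E[X] = 0.666667·9.7 + 0.166667·9.15 + 0.166667·10.9 = 9.80833.
E[X²] = 0.666667·95.78 + 0.166667·84.99 + 0.166667·237.62 = 117.622.
Var(X) = E[X²] − (E[X])² = 117.622 − 96.2034 = 21.4183.

21.4183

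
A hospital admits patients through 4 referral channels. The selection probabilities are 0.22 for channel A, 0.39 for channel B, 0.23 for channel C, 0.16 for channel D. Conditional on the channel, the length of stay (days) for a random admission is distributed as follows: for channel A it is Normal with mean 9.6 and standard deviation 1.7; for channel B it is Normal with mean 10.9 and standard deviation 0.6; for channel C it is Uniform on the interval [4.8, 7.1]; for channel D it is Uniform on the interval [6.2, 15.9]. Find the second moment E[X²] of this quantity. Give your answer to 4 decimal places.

96.4222

For each component E[X²] = Var + (mean)², giving A: 95.05; B: 119.17; C: 35.8433; D: 129.943.
Overall E[X²] = 0.22·95.05 + 0.39·119.17 + 0.23·35.8433 + 0.16·129.943 = 96.4222.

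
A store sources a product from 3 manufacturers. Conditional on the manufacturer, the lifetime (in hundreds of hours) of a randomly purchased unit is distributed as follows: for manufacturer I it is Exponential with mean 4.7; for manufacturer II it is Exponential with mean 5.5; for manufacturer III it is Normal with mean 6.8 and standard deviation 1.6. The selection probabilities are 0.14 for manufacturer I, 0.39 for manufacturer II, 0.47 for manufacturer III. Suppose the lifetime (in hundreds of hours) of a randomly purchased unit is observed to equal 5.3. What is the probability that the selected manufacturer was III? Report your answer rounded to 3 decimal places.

Likelihoods f(5.3 | ·): I: 0.0688915; II: 0.0693642; III: 0.160671.
Posterior ∝ prior × likelihood. Numerator for III: 0.47·0.160671 = 0.0755155.
Normalizing constant: 0.14·0.0688915 + 0.39·0.0693642 + 0.47·0.160671 = 0.112212.
P(III | observation) = 0.0755155 / 0.112212 = 0.672969.

0.673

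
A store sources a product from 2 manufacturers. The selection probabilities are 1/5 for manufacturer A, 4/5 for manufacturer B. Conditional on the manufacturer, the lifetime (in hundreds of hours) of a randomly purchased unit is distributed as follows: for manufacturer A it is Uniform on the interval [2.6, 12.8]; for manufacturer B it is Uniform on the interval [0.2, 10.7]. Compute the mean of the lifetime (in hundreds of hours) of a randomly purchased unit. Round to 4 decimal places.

Component means — A: 7.7; B: 5.45.
E[X] = 0.2·7.7 + 0.8·5.45 = 5.9.

5.9000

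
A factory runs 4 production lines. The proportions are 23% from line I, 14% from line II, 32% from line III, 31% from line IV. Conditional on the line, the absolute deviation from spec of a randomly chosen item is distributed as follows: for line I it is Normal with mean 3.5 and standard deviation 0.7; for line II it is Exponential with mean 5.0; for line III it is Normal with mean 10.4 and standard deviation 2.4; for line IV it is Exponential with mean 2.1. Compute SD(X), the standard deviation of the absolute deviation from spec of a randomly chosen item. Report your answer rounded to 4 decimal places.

Per component, I: μ=3.5, E[X²]=12.74; II: μ=5, E[X²]=50; III: μ=10.4, E[X²]=113.92; IV: μ=2.1, E[X²]=8.82.
E[X] = 0.23·3.5 + 0.14·5 + 0.32·10.4 + 0.31·2.1 = 5.484.
E[X²] = 0.23·12.74 + 0.14·50 + 0.32·113.92 + 0.31·8.82 = 49.1188.
Var(X) = E[X²] − (E[X])² = 49.1188 − 30.0743 = 19.0445.
SD(X) = √19.0445 = 4.36401.

4.3640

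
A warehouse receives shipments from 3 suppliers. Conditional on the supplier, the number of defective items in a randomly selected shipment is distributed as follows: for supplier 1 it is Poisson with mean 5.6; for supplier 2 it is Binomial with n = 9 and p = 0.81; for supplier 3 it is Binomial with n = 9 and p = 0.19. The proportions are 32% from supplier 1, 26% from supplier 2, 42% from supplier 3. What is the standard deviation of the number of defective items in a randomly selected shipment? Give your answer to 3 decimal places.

2.899

Per component, 1: μ=5.6, E[X²]=36.96; 2: μ=7.29, E[X²]=54.5292; 3: μ=1.71, E[X²]=4.3092.
E[X] = 0.32·5.6 + 0.26·7.29 + 0.42·1.71 = 4.4056.
E[X²] = 0.32·36.96 + 0.26·54.5292 + 0.42·4.3092 = 27.8147.
Var(X) = E[X²] − (E[X])² = 27.8147 − 19.4093 = 8.40534.
SD(X) = √8.40534 = 2.8992.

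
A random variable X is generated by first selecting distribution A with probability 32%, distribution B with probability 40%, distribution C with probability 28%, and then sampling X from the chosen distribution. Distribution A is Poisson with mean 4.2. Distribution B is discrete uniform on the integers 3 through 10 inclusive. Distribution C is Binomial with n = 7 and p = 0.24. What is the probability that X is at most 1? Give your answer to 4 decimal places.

Conditional on each component, P(X ≤ 1): A: 0.077977; B: 0; C: 0.470188.
By total probability, P(X ≤ 1) = 0.32·0.077977 + 0.4·0 + 0.28·0.470188 = 0.156605.

0.1566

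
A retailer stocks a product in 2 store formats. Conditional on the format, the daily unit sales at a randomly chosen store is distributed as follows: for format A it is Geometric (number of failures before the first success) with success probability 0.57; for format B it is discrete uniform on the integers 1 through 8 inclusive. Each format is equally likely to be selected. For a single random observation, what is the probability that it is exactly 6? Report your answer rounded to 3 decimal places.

0.064

Conditional on each format, P(X = 6): A: 0.00360318; B: 0.125.
By total probability, P(X = 6) = 0.5·0.00360318 + 0.5·0.125 = 0.0643016.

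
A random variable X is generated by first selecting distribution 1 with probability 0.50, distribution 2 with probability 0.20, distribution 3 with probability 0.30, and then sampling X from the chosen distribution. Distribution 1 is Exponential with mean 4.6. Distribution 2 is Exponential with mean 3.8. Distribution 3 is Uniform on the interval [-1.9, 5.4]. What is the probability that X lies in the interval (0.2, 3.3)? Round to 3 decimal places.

Conditional on each component, P(0.2 < X < 3.3): 1: 0.46943; 2: 0.529116; 3: 0.424658.
By total probability, P(0.2 < X < 3.3) = 0.5·0.46943 + 0.2·0.529116 + 0.3·0.424658 = 0.467935.

0.468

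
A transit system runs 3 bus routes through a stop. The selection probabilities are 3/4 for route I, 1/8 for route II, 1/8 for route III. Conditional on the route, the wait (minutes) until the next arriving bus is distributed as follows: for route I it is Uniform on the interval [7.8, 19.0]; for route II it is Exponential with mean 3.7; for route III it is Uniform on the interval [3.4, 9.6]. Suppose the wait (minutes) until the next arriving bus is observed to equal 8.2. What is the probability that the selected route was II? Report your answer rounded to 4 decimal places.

Likelihoods f(8.2 | ·): I: 0.0892857; II: 0.0294651; III: 0.16129.
Posterior ∝ prior × likelihood. Numerator for II: 0.125·0.0294651 = 0.00368314.
Normalizing constant: 0.75·0.0892857 + 0.125·0.0294651 + 0.125·0.16129 = 0.0908087.
P(II | observation) = 0.00368314 / 0.0908087 = 0.0405593.

0.0406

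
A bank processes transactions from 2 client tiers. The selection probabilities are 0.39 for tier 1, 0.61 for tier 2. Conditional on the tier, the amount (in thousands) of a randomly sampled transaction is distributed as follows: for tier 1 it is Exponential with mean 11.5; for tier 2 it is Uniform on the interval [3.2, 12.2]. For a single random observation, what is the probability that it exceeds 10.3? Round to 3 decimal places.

Conditional on each tier, P(X > 10.3): 1: 0.408341; 2: 0.211111.
By total probability, P(X > 10.3) = 0.39·0.408341 + 0.61·0.211111 = 0.288031.

0.288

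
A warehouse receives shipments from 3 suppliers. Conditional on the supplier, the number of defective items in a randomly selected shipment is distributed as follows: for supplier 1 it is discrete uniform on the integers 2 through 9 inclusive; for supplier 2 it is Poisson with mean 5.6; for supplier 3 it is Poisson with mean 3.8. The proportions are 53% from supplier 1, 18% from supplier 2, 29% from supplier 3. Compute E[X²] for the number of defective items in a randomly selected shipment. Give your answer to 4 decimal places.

30.7574

For each component E[X²] = Var + (mean)², giving 1: 35.5; 2: 36.96; 3: 18.24.
Overall E[X²] = 0.53·35.5 + 0.18·36.96 + 0.29·18.24 = 30.7574.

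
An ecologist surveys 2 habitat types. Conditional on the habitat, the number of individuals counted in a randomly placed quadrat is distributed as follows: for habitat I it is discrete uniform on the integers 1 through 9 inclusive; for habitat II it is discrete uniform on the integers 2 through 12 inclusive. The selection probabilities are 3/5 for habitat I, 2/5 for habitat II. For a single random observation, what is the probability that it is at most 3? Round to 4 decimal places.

Conditional on each habitat, P(X ≤ 3): I: 0.333333; II: 0.181818.
By total probability, P(X ≤ 3) = 0.6·0.333333 + 0.4·0.181818 = 0.272727.

0.2727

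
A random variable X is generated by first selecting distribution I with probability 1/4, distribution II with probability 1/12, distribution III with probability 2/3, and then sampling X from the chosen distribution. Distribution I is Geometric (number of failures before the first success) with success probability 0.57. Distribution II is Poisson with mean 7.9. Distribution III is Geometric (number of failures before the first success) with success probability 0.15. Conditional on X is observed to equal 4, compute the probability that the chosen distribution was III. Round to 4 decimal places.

0.8408

Likelihoods P(X=4 | ·): I: 0.0194872; II: 0.0601687; III: 0.0783009.
Posterior ∝ prior × likelihood. Numerator for III: 0.666667·0.0783009 = 0.0522006.
Normalizing constant: 0.25·0.0194872 + 0.0833333·0.0601687 + 0.666667·0.0783009 = 0.0620865.
P(III | observation) = 0.0522006 / 0.0620865 = 0.840773.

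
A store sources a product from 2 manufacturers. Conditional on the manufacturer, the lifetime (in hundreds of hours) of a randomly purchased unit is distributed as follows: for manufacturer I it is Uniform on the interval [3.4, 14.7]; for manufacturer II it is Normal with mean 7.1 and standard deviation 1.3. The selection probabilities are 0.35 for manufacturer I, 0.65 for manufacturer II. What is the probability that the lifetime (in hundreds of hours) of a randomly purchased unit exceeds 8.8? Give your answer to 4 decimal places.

Conditional on each manufacturer, P(X > 8.8): I: 0.522124; II: 0.0954888.
By total probability, P(X > 8.8) = 0.35·0.522124 + 0.65·0.0954888 = 0.244811.

0.2448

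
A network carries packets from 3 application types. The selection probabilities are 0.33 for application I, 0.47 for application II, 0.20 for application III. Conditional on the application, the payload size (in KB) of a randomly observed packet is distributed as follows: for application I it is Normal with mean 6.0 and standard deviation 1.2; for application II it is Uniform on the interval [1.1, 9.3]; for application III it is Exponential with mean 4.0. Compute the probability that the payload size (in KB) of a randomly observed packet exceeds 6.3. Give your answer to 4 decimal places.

0.3458

Conditional on each application, P(X > 6.3): I: 0.401294; II: 0.365854; III: 0.207008.
By total probability, P(X > 6.3) = 0.33·0.401294 + 0.47·0.365854 + 0.2·0.207008 = 0.34578.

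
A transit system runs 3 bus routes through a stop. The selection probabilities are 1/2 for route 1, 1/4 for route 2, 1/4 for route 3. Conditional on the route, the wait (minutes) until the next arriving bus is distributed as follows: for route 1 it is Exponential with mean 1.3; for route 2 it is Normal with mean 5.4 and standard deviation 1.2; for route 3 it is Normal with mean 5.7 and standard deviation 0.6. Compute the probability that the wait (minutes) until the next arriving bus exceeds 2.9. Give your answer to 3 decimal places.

Conditional on each route, P(X > 2.9): 1: 0.107446; 2: 0.98139; 3: 0.999998.
By total probability, P(X > 2.9) = 0.5·0.107446 + 0.25·0.98139 + 0.25·0.999998 = 0.54907.

0.549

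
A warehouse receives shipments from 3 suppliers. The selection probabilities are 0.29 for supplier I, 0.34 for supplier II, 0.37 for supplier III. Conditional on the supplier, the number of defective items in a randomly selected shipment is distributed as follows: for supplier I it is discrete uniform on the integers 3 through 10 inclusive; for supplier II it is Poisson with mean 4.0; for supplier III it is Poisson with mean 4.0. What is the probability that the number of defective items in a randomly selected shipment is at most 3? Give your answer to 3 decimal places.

Conditional on each supplier, P(X ≤ 3): I: 0.125; II: 0.43347; III: 0.43347.
By total probability, P(X ≤ 3) = 0.29·0.125 + 0.34·0.43347 + 0.37·0.43347 = 0.344014.

0.344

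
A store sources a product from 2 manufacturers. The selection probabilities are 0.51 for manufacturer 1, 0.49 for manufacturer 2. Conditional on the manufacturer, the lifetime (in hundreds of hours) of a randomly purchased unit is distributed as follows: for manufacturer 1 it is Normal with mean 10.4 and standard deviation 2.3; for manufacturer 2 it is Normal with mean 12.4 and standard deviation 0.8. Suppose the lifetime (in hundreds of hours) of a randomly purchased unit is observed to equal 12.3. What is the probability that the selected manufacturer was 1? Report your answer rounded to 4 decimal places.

0.2060

Likelihoods f(12.3 | ·): 1: 0.12331; 2: 0.494797.
Posterior ∝ prior × likelihood. Numerator for 1: 0.51·0.12331 = 0.0628879.
Normalizing constant: 0.51·0.12331 + 0.49·0.494797 = 0.305338.
P(1 | observation) = 0.0628879 / 0.305338 = 0.205961.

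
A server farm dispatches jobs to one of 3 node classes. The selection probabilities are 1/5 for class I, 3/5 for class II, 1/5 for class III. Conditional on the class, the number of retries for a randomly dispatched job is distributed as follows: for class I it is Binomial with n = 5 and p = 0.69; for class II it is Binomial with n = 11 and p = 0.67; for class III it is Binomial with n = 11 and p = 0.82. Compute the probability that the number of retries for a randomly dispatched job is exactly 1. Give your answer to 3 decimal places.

0.006

Conditional on each class, P(X = 1): I: 0.0318615; II: 0.000112877; III: 3.22056e-07.
By total probability, P(X = 1) = 0.2·0.0318615 + 0.6·0.000112877 + 0.2·3.22056e-07 = 0.00644009.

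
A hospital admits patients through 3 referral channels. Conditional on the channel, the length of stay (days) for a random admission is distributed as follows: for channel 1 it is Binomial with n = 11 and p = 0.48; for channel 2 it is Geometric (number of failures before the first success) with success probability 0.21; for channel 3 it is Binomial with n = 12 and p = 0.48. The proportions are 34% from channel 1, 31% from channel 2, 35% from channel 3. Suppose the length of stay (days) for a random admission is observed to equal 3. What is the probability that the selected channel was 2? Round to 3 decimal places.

0.361

Likelihoods P(X=3 | ·): 1: 0.0975516; 2: 0.103538; 3: 0.0676358.
Posterior ∝ prior × likelihood. Numerator for 2: 0.31·0.103538 = 0.0320968.
Normalizing constant: 0.34·0.0975516 + 0.31·0.103538 + 0.35·0.0676358 = 0.0889369.
P(2 | observation) = 0.0320968 / 0.0889369 = 0.360894.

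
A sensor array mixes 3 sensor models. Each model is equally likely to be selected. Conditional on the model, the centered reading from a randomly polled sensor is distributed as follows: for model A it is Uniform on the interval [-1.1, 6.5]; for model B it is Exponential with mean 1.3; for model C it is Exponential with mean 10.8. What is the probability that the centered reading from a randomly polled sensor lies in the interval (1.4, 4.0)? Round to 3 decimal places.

Conditional on each model, P(1.4 < X < 4.0): A: 0.342105; B: 0.294541; C: 0.187942.
By total probability, P(1.4 < X < 4.0) = 0.333333·0.342105 + 0.333333·0.294541 + 0.333333·0.187942 = 0.274863.

0.275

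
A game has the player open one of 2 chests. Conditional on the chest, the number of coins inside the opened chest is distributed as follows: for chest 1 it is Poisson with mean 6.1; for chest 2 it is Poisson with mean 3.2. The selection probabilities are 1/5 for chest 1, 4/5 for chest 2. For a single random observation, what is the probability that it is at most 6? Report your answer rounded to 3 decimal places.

Conditional on each chest, P(X ≤ 6): 1: 0.590245; 2: 0.955381.
By total probability, P(X ≤ 6) = 0.2·0.590245 + 0.8·0.955381 = 0.882354.

0.882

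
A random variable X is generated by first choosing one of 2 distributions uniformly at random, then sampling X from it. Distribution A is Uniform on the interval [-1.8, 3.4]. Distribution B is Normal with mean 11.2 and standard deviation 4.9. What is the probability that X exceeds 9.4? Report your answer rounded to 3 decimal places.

Conditional on each component, P(X > 9.4): A: 0; B: 0.64332.
By total probability, P(X > 9.4) = 0.5·0 + 0.5·0.64332 = 0.32166.

0.322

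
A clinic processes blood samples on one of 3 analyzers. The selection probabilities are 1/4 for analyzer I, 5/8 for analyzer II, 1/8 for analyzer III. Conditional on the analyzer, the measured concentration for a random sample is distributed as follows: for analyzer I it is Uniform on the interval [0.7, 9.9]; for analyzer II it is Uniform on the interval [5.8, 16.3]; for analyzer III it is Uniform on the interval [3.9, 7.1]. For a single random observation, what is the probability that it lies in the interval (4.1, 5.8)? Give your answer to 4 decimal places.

0.1126

Conditional on each analyzer, P(4.1 < X < 5.8): I: 0.184783; II: 0; III: 0.53125.
By total probability, P(4.1 < X < 5.8) = 0.25·0.184783 + 0.625·0 + 0.125·0.53125 = 0.112602.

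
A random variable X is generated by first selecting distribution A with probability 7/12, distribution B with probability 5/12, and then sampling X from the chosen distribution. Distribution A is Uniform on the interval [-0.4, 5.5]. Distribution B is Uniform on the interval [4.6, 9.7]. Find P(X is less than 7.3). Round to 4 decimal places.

0.8039

Conditional on each component, P(X < 7.3): A: 1; B: 0.529412.
By total probability, P(X < 7.3) = 0.583333·1 + 0.416667·0.529412 = 0.803922.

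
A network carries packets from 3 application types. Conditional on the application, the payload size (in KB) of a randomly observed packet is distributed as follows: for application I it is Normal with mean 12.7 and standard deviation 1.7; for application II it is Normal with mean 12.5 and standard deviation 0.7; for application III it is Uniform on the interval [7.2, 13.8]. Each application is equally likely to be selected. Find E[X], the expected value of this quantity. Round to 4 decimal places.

Component means — I: 12.7; II: 12.5; III: 10.5.
E[X] = 0.333333·12.7 + 0.333333·12.5 + 0.333333·10.5 = 11.9.

11.9000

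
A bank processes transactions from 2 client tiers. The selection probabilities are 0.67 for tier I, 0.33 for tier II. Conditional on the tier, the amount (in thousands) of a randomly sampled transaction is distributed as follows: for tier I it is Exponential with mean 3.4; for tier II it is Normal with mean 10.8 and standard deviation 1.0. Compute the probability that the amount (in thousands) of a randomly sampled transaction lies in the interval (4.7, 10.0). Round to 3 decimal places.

Conditional on each tier, P(4.7 < X < 10.0): I: 0.198184; II: 0.211855.
By total probability, P(4.7 < X < 10.0) = 0.67·0.198184 + 0.33·0.211855 = 0.202695.

0.203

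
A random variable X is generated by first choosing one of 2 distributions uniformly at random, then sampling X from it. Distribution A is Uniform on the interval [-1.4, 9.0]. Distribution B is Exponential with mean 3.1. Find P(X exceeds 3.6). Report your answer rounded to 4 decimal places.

0.4162

Conditional on each component, P(X > 3.6): A: 0.519231; B: 0.313082.
By total probability, P(X > 3.6) = 0.5·0.519231 + 0.5·0.313082 = 0.416156.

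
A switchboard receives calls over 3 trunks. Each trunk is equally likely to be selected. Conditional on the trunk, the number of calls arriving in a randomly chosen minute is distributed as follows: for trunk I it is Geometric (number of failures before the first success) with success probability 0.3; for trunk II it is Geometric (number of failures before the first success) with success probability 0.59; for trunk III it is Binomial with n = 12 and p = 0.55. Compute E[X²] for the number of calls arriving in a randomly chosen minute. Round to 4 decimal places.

20.4710

For each component E[X²] = Var + (mean)², giving I: 13.2222; II: 1.66073; III: 46.53.
Overall E[X²] = 0.333333·13.2222 + 0.333333·1.66073 + 0.333333·46.53 = 20.471.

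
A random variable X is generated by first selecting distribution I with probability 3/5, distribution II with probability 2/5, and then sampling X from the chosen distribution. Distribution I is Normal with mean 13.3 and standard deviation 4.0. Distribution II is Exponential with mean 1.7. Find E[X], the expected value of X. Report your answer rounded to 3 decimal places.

8.660

Component means — I: 13.3; II: 1.7.
E[X] = 0.6·13.3 + 0.4·1.7 = 8.66.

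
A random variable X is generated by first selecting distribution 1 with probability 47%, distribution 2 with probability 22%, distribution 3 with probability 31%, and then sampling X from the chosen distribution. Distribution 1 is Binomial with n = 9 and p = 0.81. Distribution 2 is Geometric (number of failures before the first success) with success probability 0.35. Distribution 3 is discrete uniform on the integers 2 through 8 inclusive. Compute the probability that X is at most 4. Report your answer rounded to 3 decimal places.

0.335

Conditional on each component, P(X ≤ 4): 1: 0.0157541; 2: 0.883971; 3: 0.428571.
By total probability, P(X ≤ 4) = 0.47·0.0157541 + 0.22·0.883971 + 0.31·0.428571 = 0.334735.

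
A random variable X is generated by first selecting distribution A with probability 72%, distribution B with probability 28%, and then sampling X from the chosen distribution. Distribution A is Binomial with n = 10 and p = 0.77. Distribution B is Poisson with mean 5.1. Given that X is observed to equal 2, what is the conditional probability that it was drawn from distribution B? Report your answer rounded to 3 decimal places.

0.993

Likelihoods P(X=2 | ·): A: 0.000208938; B: 0.0792882.
Posterior ∝ prior × likelihood. Numerator for B: 0.28·0.0792882 = 0.0222007.
Normalizing constant: 0.72·0.000208938 + 0.28·0.0792882 = 0.0223511.
P(B | observation) = 0.0222007 / 0.0223511 = 0.993269.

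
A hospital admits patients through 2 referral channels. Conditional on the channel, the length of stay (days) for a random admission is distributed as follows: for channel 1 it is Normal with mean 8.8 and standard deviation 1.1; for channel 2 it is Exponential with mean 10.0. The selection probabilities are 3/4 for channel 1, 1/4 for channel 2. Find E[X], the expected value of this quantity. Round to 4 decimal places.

9.1000

Component means — 1: 8.8; 2: 10.
E[X] = 0.75·8.8 + 0.25·10 = 9.1.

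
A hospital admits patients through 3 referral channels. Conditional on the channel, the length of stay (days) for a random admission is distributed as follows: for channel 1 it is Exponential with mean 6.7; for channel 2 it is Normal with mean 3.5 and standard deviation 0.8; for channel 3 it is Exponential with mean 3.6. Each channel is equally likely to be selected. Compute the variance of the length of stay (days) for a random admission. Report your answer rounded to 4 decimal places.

21.7033

Per component, 1: μ=6.7, E[X²]=89.78; 2: μ=3.5, E[X²]=12.89; 3: μ=3.6, E[X²]=25.92.
E[X] = 0.333333·6.7 + 0.333333·3.5 + 0.333333·3.6 = 4.6.
E[X²] = 0.333333·89.78 + 0.333333·12.89 + 0.333333·25.92 = 42.8633.
Var(X) = E[X²] − (E[X])² = 42.8633 − 21.16 = 21.7033.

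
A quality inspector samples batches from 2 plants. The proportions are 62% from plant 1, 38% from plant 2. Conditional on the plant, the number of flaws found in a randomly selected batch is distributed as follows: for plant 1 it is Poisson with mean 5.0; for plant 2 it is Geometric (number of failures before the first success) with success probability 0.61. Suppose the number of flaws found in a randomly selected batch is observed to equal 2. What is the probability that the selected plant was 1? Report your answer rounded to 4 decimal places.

0.5970

Likelihoods P(X=2 | ·): 1: 0.0842243; 2: 0.092781.
Posterior ∝ prior × likelihood. Numerator for 1: 0.62·0.0842243 = 0.0522191.
Normalizing constant: 0.62·0.0842243 + 0.38·0.092781 = 0.0874759.
P(1 | observation) = 0.0522191 / 0.0874759 = 0.596954.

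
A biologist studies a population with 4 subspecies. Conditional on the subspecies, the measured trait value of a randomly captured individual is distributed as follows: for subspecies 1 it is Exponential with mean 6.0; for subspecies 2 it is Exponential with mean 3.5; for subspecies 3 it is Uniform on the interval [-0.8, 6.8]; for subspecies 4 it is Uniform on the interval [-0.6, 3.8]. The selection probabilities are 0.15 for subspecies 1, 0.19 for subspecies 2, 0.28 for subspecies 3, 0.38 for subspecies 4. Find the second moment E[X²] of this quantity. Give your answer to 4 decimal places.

20.9086

For each component E[X²] = Var + (mean)², giving 1: 72; 2: 24.5; 3: 13.8133; 4: 4.17333.
Overall E[X²] = 0.15·72 + 0.19·24.5 + 0.28·13.8133 + 0.38·4.17333 = 20.9086.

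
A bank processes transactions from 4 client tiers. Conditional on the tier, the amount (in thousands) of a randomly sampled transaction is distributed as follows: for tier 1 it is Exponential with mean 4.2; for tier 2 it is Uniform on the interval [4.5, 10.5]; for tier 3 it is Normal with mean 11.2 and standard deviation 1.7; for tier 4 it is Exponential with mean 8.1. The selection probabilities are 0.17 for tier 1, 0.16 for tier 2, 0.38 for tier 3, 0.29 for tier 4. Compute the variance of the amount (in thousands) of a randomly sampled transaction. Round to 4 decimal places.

Per component, 1: μ=4.2, E[X²]=35.28; 2: μ=7.5, E[X²]=59.25; 3: μ=11.2, E[X²]=128.33; 4: μ=8.1, E[X²]=131.22.
E[X] = 0.17·4.2 + 0.16·7.5 + 0.38·11.2 + 0.29·8.1 = 8.519.
E[X²] = 0.17·35.28 + 0.16·59.25 + 0.38·128.33 + 0.29·131.22 = 102.297.
Var(X) = E[X²] − (E[X])² = 102.297 − 72.5734 = 29.7234.

29.7234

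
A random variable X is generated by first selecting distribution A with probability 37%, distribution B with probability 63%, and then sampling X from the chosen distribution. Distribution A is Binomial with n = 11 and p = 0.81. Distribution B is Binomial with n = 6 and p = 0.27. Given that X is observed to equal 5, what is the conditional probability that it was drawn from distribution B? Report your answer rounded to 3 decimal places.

0.585

Likelihoods P(X=5 | ·): A: 0.00757859; B: 0.00628482.
Posterior ∝ prior × likelihood. Numerator for B: 0.63·0.00628482 = 0.00395944.
Normalizing constant: 0.37·0.00757859 + 0.63·0.00628482 = 0.00676352.
P(B | observation) = 0.00395944 / 0.00676352 = 0.585411.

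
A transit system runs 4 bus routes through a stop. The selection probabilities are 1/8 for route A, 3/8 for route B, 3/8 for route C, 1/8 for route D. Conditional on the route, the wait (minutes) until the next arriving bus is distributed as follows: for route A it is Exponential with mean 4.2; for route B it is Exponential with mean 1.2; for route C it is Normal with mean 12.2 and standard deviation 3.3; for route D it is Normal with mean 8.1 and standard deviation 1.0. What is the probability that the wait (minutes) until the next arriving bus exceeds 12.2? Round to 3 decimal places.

Conditional on each route, P(X > 12.2): A: 0.0547618; B: 3.84302e-05; C: 0.5; D: 2.06575e-05.
By total probability, P(X > 12.2) = 0.125·0.0547618 + 0.375·3.84302e-05 + 0.375·0.5 + 0.125·2.06575e-05 = 0.194362.

0.194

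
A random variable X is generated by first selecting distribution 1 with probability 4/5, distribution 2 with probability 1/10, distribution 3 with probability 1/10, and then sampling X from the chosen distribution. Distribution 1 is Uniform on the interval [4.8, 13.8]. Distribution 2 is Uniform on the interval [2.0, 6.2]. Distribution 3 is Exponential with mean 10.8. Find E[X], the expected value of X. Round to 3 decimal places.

8.930

Component means — 1: 9.3; 2: 4.1; 3: 10.8.
E[X] = 0.8·9.3 + 0.1·4.1 + 0.1·10.8 = 8.93.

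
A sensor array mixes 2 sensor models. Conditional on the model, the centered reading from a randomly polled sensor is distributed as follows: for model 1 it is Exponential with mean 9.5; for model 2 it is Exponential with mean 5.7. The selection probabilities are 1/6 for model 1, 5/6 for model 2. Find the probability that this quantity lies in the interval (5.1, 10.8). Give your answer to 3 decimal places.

0.259

Conditional on each model, P(5.1 < X < 10.8): 1: 0.263761; 2: 0.258357.
By total probability, P(5.1 < X < 10.8) = 0.166667·0.263761 + 0.833333·0.258357 = 0.259258.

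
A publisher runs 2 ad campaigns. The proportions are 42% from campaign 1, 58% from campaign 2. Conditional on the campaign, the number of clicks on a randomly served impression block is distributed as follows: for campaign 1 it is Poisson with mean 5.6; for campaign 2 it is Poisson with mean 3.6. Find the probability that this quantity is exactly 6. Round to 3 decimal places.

0.114

Conditional on each campaign, P(X = 6): 1: 0.158397; 2: 0.0826081.
By total probability, P(X = 6) = 0.42·0.158397 + 0.58·0.0826081 = 0.114439.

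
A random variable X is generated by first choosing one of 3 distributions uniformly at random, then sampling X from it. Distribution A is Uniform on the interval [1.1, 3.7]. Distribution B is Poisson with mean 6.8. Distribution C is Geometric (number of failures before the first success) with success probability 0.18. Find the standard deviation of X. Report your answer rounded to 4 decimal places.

3.7574

Per component, A: μ=2.4, E[X²]=6.32333; B: μ=6.8, E[X²]=53.04; C: μ=4.55556, E[X²]=46.0617.
E[X] = 0.333333·2.4 + 0.333333·6.8 + 0.333333·4.55556 = 4.58519.
E[X²] = 0.333333·6.32333 + 0.333333·53.04 + 0.333333·46.0617 = 35.1417.
Var(X) = E[X²] − (E[X])² = 35.1417 − 21.0239 = 14.1178.
SD(X) = √14.1178 = 3.75736.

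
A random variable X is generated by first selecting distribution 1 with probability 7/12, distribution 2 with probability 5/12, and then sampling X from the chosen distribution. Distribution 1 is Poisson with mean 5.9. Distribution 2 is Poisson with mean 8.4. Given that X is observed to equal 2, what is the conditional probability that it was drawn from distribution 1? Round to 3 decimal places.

Likelihoods P(X=2 | ·): 1: 0.04768; 2: 0.00793332.
Posterior ∝ prior × likelihood. Numerator for 1: 0.583333·0.04768 = 0.0278134.
Normalizing constant: 0.583333·0.04768 + 0.416667·0.00793332 = 0.0311189.
P(1 | observation) = 0.0278134 / 0.0311189 = 0.893777.

0.894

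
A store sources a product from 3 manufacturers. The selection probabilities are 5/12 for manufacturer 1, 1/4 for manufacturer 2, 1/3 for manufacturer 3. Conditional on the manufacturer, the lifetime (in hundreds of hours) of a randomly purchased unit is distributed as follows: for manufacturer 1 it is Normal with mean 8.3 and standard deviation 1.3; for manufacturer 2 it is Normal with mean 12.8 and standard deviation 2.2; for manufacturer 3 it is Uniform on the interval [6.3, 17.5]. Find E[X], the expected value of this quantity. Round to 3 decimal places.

Component means — 1: 8.3; 2: 12.8; 3: 11.9.
E[X] = 0.416667·8.3 + 0.25·12.8 + 0.333333·11.9 = 10.625.

10.625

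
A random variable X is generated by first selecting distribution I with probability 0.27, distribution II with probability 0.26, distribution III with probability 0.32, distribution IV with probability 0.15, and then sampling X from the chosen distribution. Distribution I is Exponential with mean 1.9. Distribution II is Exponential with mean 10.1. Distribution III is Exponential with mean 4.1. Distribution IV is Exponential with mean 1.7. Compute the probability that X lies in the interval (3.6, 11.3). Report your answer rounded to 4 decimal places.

0.2675

Conditional on each component, P(3.6 < X < 11.3): I: 0.147745; II: 0.3735; III: 0.352054; IV: 0.119017.
By total probability, P(3.6 < X < 11.3) = 0.27·0.147745 + 0.26·0.3735 + 0.32·0.352054 + 0.15·0.119017 = 0.267511.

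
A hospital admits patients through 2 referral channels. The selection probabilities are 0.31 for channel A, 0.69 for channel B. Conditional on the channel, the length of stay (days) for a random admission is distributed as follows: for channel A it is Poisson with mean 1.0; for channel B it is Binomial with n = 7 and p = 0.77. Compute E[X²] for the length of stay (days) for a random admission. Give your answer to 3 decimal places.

For each component E[X²] = Var + (mean)², giving A: 2; B: 30.2918.
Overall E[X²] = 0.31·2 + 0.69·30.2918 = 21.5213.

21.521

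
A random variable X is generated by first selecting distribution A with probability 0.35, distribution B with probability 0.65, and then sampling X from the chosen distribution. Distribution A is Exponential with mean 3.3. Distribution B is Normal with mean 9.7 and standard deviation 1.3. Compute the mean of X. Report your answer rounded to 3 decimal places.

Component means — A: 3.3; B: 9.7.
E[X] = 0.35·3.3 + 0.65·9.7 = 7.46.

7.460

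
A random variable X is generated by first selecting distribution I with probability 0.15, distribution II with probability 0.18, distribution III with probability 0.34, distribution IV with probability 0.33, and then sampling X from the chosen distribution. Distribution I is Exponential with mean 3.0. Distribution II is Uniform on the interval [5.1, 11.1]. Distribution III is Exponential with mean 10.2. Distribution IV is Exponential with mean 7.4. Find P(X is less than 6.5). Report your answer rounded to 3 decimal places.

0.528

Conditional on each component, P(X < 6.5): I: 0.885441; II: 0.233333; III: 0.471258; IV: 0.584544.
By total probability, P(X < 6.5) = 0.15·0.885441 + 0.18·0.233333 + 0.34·0.471258 + 0.33·0.584544 = 0.527943.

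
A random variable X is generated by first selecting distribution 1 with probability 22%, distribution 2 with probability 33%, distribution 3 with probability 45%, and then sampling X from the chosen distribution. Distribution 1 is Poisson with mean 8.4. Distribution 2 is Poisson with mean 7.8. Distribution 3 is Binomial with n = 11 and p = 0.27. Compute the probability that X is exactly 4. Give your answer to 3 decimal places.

Conditional on each component, P(X = 4): 1: 0.0466479; 2: 0.0631932; 3: 0.193744.
By total probability, P(X = 4) = 0.22·0.0466479 + 0.33·0.0631932 + 0.45·0.193744 = 0.118301.

0.118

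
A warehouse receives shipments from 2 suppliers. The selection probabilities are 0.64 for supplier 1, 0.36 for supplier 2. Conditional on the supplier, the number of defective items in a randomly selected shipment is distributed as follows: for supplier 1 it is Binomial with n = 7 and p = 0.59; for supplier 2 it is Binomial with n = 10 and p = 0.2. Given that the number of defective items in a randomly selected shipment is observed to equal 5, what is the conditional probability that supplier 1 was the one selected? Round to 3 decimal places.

0.944

Likelihoods P(X=5 | ·): 1: 0.252375; 2: 0.0264241.
Posterior ∝ prior × likelihood. Numerator for 1: 0.64·0.252375 = 0.16152.
Normalizing constant: 0.64·0.252375 + 0.36·0.0264241 = 0.171033.
P(1 | observation) = 0.16152 / 0.171033 = 0.944381.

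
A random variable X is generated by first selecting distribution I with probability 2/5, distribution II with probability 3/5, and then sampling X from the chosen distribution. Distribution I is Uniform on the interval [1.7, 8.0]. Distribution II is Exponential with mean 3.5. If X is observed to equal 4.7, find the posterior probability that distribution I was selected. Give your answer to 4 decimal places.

Likelihoods f(4.7 | ·): I: 0.15873; II: 0.0745996.
Posterior ∝ prior × likelihood. Numerator for I: 0.4·0.15873 = 0.0634921.
Normalizing constant: 0.4·0.15873 + 0.6·0.0745996 = 0.108252.
P(I | observation) = 0.0634921 / 0.108252 = 0.586522.

0.5865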